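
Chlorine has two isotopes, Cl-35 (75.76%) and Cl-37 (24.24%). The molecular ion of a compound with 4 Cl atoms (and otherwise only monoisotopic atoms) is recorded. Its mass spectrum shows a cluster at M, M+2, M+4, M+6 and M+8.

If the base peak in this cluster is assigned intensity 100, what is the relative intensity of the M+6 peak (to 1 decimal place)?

Term probabilities: M 0.3294, M+2 0.4216, M+4 0.2023, M+6 0.0432, M+8 0.0035. Base peak = M+2.
P(M+2) = C(4,1) × 0.7576^3 × 0.2424^1 = 4 × 0.4348304 × 0.2424 = 0.421612 (base)
P(M+6) = C(4,3) × 0.7576^1 × 0.2424^3 = 4 × 0.7576 × 0.01424288 = 0.043162
Relative intensity = 0.043162 / 0.421612 × 100 = 10.2

10.2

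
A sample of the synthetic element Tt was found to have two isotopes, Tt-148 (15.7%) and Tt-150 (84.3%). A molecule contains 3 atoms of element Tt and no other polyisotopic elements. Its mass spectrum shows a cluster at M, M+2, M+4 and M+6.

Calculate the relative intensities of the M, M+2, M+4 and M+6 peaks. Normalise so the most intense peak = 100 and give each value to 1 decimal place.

0.6 : 10.4 : 55.9 : 100.0

Expanding (0.157 + 0.843)^3:
P(M) = 0.157^3 = 0.003870
P(M+2) = 3 × 0.157^2 × 0.843^1 = 0.062337
P(M+4) = 3 × 0.157^1 × 0.843^2 = 0.334716
P(M+6) = 0.843^3 = 0.599077
The M+6 peak is largest (0.599077); scaling to 100 gives 0.6 : 10.4 : 55.9 : 100.0.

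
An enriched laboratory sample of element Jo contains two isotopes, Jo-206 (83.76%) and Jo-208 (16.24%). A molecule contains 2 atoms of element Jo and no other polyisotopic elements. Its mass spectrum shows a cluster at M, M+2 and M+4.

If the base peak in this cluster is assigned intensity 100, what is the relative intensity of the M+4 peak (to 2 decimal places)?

3.76

(0.8376 + 0.1624)^2 gives M 0.7016, M+2 0.2721, M+4 0.0264; the largest is M.
P(M) = C(2,0) × 0.8376^2 × 0.1624^0 = 1 × 0.70157376 × 1.0000 = 0.701574 (base)
P(M+4) = C(2,2) × 0.8376^0 × 0.1624^2 = 1 × 1.0000 × 0.02637376 = 0.026374
Relative intensity = 0.026374 / 0.701574 × 100 = 3.76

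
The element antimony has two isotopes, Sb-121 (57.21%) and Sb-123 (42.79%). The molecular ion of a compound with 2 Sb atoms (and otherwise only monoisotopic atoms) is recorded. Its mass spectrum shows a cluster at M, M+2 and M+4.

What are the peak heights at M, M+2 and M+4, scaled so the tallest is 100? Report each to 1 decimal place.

Expanding (0.5721 + 0.4279)^2:
P(M) = 0.5721^2 = 0.327298
P(M+2) = 2 × 0.5721^1 × 0.4279^1 = 0.489603
P(M+4) = 0.4279^2 = 0.183098
The M+2 peak is largest (0.489603); scaling to 100 gives 66.8 : 100.0 : 37.4.

66.8 : 100.0 : 37.4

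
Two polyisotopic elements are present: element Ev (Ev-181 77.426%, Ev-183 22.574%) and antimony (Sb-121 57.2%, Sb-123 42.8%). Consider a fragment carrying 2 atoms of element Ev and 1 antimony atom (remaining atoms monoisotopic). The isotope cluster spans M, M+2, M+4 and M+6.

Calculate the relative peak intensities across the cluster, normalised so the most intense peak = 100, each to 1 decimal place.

75.1 : 100.0 : 39.2 : 4.8

Element Ev pattern (n=2): 0.59947855 : 0.3495629 : 0.05095855
Antimony pattern (n=1): 0.5720 : 0.4280
Convolve the two distributions (both contribute in 2-u steps):
  M: 0.59947855×0.5720 = 0.342902
  M+2: 0.59947855×0.4280 + 0.3495629×0.5720 = 0.456527
  M+4: 0.3495629×0.4280 + 0.05095855×0.5720 = 0.178761
  M+6: 0.05095855×0.4280 = 0.021810
Scale to base peak (0.456527) = 100: 75.1 : 100.0 : 39.2 : 4.8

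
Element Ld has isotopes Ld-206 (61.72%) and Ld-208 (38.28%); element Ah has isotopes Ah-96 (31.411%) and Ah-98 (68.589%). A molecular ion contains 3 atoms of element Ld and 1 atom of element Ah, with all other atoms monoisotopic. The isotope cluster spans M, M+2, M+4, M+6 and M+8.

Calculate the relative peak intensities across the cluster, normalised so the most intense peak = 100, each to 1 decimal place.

19.2 : 77.5 : 100.0 : 52.9 : 10.0

Element Ld pattern (n=3): 0.2351136 : 0.43746672 : 0.27132576 : 0.05609392
Element Ah pattern (n=1): 0.31411 : 0.68589
Convolve the two distributions (both contribute in 2-u steps):
  M: 0.2351136×0.31411 = 0.073852
  M+2: 0.2351136×0.68589 + 0.43746672×0.31411 = 0.298675
  M+4: 0.43746672×0.68589 + 0.27132576×0.31411 = 0.385280
  M+6: 0.27132576×0.68589 + 0.05609392×0.31411 = 0.203719
  M+8: 0.05609392×0.68589 = 0.038474
Scale to base peak (0.385280) = 100: 19.2 : 77.5 : 100.0 : 52.9 : 10.0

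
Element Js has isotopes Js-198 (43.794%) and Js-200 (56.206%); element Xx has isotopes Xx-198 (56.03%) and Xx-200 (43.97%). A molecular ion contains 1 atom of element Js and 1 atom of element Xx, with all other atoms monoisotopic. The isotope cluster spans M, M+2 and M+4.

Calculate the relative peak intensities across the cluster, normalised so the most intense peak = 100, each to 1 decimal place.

48.4 : 100.0 : 48.7

Element Js pattern (n=1): 0.43794 : 0.56206
Element Xx pattern (n=1): 0.5603 : 0.4397
Convolve the two distributions (both contribute in 2-u steps):
  M: 0.43794×0.5603 = 0.245378
  M+2: 0.43794×0.4397 + 0.56206×0.5603 = 0.507484
  M+4: 0.56206×0.4397 = 0.247138
Scale to base peak (0.507484) = 100: 48.4 : 100.0 : 48.7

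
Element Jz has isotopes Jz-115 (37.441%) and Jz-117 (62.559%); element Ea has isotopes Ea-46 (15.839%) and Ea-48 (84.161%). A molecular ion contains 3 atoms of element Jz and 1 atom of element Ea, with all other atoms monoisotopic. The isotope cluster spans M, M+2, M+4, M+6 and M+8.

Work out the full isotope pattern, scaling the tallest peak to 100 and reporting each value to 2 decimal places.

Element Jz pattern (n=3): 0.05248586 : 0.26309096 : 0.43959049 : 0.24483268
Element Ea pattern (n=1): 0.15839 : 0.84161
Convolve the two distributions (both contribute in 2-u steps):
  M: 0.05248586×0.15839 = 0.008313
  M+2: 0.05248586×0.84161 + 0.26309096×0.15839 = 0.085844
  M+4: 0.26309096×0.84161 + 0.43959049×0.15839 = 0.291047
  M+6: 0.43959049×0.84161 + 0.24483268×0.15839 = 0.408743
  M+8: 0.24483268×0.84161 = 0.206054
Scale to base peak (0.408743) = 100: 2.03 : 21.00 : 71.21 : 100.00 : 50.41

2.03 : 21.00 : 71.21 : 100.00 : 50.41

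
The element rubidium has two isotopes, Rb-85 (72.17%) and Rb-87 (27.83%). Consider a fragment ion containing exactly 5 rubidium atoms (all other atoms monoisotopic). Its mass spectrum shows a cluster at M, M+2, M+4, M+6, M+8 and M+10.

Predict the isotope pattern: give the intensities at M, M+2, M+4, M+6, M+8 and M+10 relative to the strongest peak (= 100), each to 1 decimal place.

51.9 : 100.0 : 77.1 : 29.7 : 5.7 : 0.4

The 5 Rb atoms are independent, so intensities follow the terms of (0.7217 + 0.2783)^5.
P(M) = 0.7217^5 = 0.195787
P(M+2) = 5 × 0.7217^4 × 0.2783^1 = 0.377494
P(M+4) = 10 × 0.7217^3 × 0.2783^2 = 0.291136
P(M+6) = 10 × 0.7217^2 × 0.2783^3 = 0.112267
P(M+8) = 5 × 0.7217^1 × 0.2783^4 = 0.021646
P(M+10) = 0.2783^5 = 0.001669
The M+2 peak is largest (0.377494); scaling to 100 gives 51.9 : 100.0 : 77.1 : 29.7 : 5.7 : 0.4.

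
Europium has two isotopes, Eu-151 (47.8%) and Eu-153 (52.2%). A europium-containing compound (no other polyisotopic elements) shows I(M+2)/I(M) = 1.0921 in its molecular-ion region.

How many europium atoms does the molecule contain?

The M+2/M ratio from n Eu atoms is n · q/p = n · 0.522/0.478.
n = 1.0921 × 0.478/0.522 = 1.00 ≈ 1

1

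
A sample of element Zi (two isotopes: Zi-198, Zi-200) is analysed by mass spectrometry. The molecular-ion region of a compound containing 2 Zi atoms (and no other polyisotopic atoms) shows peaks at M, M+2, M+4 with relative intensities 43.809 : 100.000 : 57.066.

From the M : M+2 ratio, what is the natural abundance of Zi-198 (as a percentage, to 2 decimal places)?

Let p = fractional abundance of Zi-198. I(M+2)/I(M) = [C(2,1)·p^1·(1−p)] / p^2 = 2·(1−p)/p = 100.000/43.809 = 2.2826
(1−p)/p = 2.2826/2 = 1.1413  ⇒  p = 1/(1 + 1.1413) = 0.4670
Zi-198: 46.70%, Zi-200: 53.30%.

46.70%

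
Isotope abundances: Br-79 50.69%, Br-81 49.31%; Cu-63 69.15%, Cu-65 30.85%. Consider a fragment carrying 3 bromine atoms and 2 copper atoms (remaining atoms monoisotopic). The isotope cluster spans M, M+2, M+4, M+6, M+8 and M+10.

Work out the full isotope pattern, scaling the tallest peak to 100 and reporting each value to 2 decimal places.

17.72 : 67.54 : 100.00 : 71.51 : 24.57 : 3.25

Bromine pattern (n=3): 0.13024674 : 0.3801026 : 0.36975457 : 0.11989609
Copper pattern (n=2): 0.47817225 : 0.4266555 : 0.09517225
Convolve the two distributions (both contribute in 2-u steps):
  M: 0.13024674×0.47817225 = 0.062280
  M+2: 0.13024674×0.4266555 + 0.3801026×0.47817225 = 0.237325
  M+4: 0.13024674×0.09517225 + 0.3801026×0.4266555 + 0.36975457×0.47817225 = 0.351375
  M+6: 0.3801026×0.09517225 + 0.36975457×0.4266555 + 0.11989609×0.47817225 = 0.251264
  M+8: 0.36975457×0.09517225 + 0.11989609×0.4266555 = 0.086345
  M+10: 0.11989609×0.09517225 = 0.011411
Scale to base peak (0.351375) = 100: 17.72 : 67.54 : 100.00 : 71.51 : 24.57 : 3.25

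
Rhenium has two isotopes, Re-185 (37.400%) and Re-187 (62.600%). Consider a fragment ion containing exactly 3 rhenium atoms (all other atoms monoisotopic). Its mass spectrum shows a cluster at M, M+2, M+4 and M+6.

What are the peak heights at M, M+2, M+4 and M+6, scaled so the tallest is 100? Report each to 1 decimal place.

Each Re atom is independently Re-185 (p = 0.37400) or Re-187 (q = 0.62600); the cluster is the binomial expansion (p + q)^3.
P(M) = 0.37400^3 = 0.052314
P(M+2) = 3 × 0.37400^2 × 0.62600^1 = 0.262687
P(M+4) = 3 × 0.37400^1 × 0.62600^2 = 0.439685
P(M+6) = 0.62600^3 = 0.245314
The M+4 peak is largest (0.439685); scaling to 100 gives 11.9 : 59.7 : 100.0 : 55.8.

11.9 : 59.7 : 100.0 : 55.8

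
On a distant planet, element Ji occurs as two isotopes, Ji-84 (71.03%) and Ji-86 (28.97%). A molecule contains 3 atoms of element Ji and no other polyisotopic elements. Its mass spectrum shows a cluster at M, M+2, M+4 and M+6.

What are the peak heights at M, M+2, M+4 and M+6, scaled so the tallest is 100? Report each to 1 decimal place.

81.7 : 100.0 : 40.8 : 5.5

Expanding (0.7103 + 0.2897)^3:
P(M) = 0.7103^3 = 0.358365
P(M+2) = 3 × 0.7103^2 × 0.2897^1 = 0.438484
P(M+4) = 3 × 0.7103^1 × 0.2897^2 = 0.178838
P(M+6) = 0.2897^3 = 0.024313
The M+2 peak is largest (0.438484); scaling to 100 gives 81.7 : 100.0 : 40.8 : 5.5.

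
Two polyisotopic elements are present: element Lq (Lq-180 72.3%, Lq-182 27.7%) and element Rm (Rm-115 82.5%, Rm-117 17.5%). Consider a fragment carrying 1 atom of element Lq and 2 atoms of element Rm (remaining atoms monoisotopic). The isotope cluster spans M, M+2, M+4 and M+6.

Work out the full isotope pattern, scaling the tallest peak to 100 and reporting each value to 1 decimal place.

100.0 : 80.7 : 20.8 : 1.7

Element Lq pattern (n=1): 0.7230 : 0.2770
Element Rm pattern (n=2): 0.680625 : 0.28875 : 0.030625
Convolve the two distributions (both contribute in 2-u steps):
  M: 0.7230×0.680625 = 0.492092
  M+2: 0.7230×0.28875 + 0.2770×0.680625 = 0.397299
  M+4: 0.7230×0.030625 + 0.2770×0.28875 = 0.102126
  M+6: 0.2770×0.030625 = 0.008483
Scale to base peak (0.492092) = 100: 100.0 : 80.7 : 20.8 : 1.7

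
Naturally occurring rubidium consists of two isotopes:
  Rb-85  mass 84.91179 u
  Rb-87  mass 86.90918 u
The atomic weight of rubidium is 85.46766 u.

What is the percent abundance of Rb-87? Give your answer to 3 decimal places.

27.830%

Let x be the fractional abundance of Rb-85; then Rb-87 has abundance 1 − x.
84.91179·x + 86.90918·(1 − x) = 85.46766
(84.91179 − 86.90918)·x = 85.46766 − 86.90918
x = -1.44152 / -1.99739 = 0.72170 → 72.170% Rb-85, 27.830% Rb-87.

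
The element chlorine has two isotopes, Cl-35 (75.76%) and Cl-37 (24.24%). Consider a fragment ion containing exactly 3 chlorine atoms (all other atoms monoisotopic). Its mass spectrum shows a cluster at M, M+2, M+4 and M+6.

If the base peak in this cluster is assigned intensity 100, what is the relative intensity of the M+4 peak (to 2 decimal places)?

30.71

Binomial terms of (0.7576 + 0.2424)^3: M 0.4348, M+2 0.4174, M+4 0.1335, M+6 0.0142 → M is the base peak.
P(M) = C(3,0) × 0.7576^3 × 0.2424^0 = 1 × 0.4348304 × 1.0000 = 0.434830 (base)
P(M+4) = C(3,2) × 0.7576^1 × 0.2424^2 = 3 × 0.7576 × 0.05875776 = 0.133545
Relative intensity = 0.133545 / 0.434830 × 100 = 30.71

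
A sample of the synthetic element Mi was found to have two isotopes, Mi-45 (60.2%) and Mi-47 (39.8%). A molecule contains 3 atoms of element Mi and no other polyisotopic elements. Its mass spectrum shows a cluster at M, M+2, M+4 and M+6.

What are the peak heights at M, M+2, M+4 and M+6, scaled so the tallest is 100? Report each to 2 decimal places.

Expanding (0.602 + 0.398)^3:
P(M) = 0.602^3 = 0.218167
P(M+2) = 3 × 0.602^2 × 0.398^1 = 0.432710
P(M+4) = 3 × 0.602^1 × 0.398^2 = 0.286078
P(M+6) = 0.398^3 = 0.063045
The M+2 peak is largest (0.432710); scaling to 100 gives 50.42 : 100.00 : 66.11 : 14.57.

50.42 : 100.00 : 66.11 : 14.57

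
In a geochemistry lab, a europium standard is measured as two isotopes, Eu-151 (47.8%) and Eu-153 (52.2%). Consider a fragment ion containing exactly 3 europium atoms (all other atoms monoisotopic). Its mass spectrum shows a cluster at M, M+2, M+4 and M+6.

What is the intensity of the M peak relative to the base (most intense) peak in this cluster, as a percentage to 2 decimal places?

27.95%

Binomial terms of (0.478 + 0.522)^3: M 0.1092, M+2 0.3578, M+4 0.3907, M+6 0.1422 → M+4 is the base peak.
P(M+4) = C(3,2) × 0.478^1 × 0.522^2 = 3 × 0.4780 × 0.272484 = 0.390742 (base)
P(M) = C(3,0) × 0.478^3 × 0.522^0 = 1 × 0.10921535 × 1.0000 = 0.109215
Relative intensity = 0.109215 / 0.390742 × 100 = 27.95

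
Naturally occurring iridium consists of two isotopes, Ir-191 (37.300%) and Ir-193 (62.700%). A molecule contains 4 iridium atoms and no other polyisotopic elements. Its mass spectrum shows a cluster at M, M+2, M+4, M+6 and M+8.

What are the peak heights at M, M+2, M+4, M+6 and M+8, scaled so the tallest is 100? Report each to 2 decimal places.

5.26 : 35.39 : 89.23 : 100.00 : 42.02

Expanding (0.37300 + 0.62700)^4:
P(M) = 0.37300^4 = 0.019357
P(M+2) = 4 × 0.37300^3 × 0.62700^1 = 0.130153
P(M+4) = 6 × 0.37300^2 × 0.62700^2 = 0.328174
P(M+6) = 4 × 0.37300^1 × 0.62700^3 = 0.367766
P(M+8) = 0.62700^4 = 0.154550
The M+6 peak is largest (0.367766); scaling to 100 gives 5.26 : 35.39 : 89.23 : 100.00 : 42.02.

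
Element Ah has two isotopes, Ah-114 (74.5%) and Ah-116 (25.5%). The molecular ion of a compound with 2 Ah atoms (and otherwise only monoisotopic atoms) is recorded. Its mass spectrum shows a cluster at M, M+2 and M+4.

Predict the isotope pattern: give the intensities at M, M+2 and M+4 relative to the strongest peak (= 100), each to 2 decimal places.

100.00 : 68.46 : 11.72

Each Ah atom is independently Ah-114 (p = 0.745) or Ah-116 (q = 0.255); the cluster is the binomial expansion (p + q)^2.
P(M) = 0.745^2 = 0.555025
P(M+2) = 2 × 0.745^1 × 0.255^1 = 0.379950
P(M+4) = 0.255^2 = 0.065025
The M peak is largest (0.555025); scaling to 100 gives 100.00 : 68.46 : 11.72.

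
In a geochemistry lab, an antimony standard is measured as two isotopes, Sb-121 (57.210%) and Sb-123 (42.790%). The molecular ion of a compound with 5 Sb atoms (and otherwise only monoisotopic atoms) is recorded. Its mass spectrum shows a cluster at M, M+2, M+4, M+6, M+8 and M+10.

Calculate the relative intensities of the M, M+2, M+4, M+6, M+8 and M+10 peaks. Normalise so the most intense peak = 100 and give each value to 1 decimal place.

Each Sb atom is independently Sb-121 (p = 0.57210) or Sb-123 (q = 0.42790); the cluster is the binomial expansion (p + q)^5.
P(M) = 0.57210^5 = 0.061286
P(M+2) = 5 × 0.57210^4 × 0.42790^1 = 0.229192
P(M+4) = 10 × 0.57210^3 × 0.42790^2 = 0.342847
P(M+6) = 10 × 0.57210^2 × 0.42790^3 = 0.256431
P(M+8) = 5 × 0.57210^1 × 0.42790^4 = 0.095898
P(M+10) = 0.42790^5 = 0.014345
The M+4 peak is largest (0.342847); scaling to 100 gives 17.9 : 66.8 : 100.0 : 74.8 : 28.0 : 4.2.

17.9 : 66.8 : 100.0 : 74.8 : 28.0 : 4.2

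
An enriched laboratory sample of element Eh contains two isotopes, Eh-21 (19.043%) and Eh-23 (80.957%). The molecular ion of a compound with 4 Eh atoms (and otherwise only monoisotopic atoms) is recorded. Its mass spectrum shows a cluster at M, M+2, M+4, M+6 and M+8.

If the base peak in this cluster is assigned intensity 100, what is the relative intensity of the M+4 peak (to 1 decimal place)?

33.2

(0.19043 + 0.80957)^4 gives M 0.0013, M+2 0.0224, M+4 0.1426, M+6 0.4042, M+8 0.4296; the largest is M+8.
P(M+8) = C(4,4) × 0.19043^0 × 0.80957^4 = 1 × 1.0000 × 0.42955386 = 0.429554 (base)
P(M+4) = C(4,2) × 0.19043^2 × 0.80957^2 = 6 × 0.03626358 × 0.65540358 = 0.142604
Relative intensity = 0.142604 / 0.429554 × 100 = 33.2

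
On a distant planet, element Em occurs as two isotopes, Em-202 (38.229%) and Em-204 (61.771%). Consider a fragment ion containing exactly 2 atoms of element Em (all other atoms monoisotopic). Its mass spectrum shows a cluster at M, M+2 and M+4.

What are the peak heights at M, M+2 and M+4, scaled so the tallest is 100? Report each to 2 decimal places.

30.94 : 100.00 : 80.79

Each Em atom is independently Em-202 (p = 0.38229) or Em-204 (q = 0.61771); the cluster is the binomial expansion (p + q)^2.
P(M) = 0.38229^2 = 0.146146
P(M+2) = 2 × 0.38229^1 × 0.61771^1 = 0.472289
P(M+4) = 0.61771^2 = 0.381566
The M+2 peak is largest (0.472289); scaling to 100 gives 30.94 : 100.00 : 80.79.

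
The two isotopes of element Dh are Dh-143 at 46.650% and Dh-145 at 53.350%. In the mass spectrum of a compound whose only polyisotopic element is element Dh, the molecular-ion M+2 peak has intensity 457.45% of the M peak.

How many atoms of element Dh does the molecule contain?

4

With n Dh atoms, P(M+2)/P(M) = C(n,1)·p^(n−1)q / p^n = n·q/p = n · 0.53350/0.46650.
n = 4.5745 × 0.46650/0.53350 = 4.00 ≈ 4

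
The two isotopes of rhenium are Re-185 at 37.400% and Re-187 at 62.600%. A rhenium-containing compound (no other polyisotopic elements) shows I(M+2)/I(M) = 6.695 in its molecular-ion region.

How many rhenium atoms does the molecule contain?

4

With n Re atoms, P(M+2)/P(M) = C(n,1)·p^(n−1)q / p^n = n·q/p = n · 0.62600/0.37400.
n = 6.695 × 0.37400/0.62600 = 4.00 ≈ 4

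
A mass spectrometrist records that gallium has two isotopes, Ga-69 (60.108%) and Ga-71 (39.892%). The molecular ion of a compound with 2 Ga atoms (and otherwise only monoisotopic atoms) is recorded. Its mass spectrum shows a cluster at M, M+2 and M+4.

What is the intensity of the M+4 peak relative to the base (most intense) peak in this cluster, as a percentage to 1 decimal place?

(0.60108 + 0.39892)^2 gives M 0.3613, M+2 0.4796, M+4 0.1591; the largest is M+2.
P(M+2) = C(2,1) × 0.60108^1 × 0.39892^1 = 2 × 0.60108 × 0.39892 = 0.479566 (base)
P(M+4) = C(2,2) × 0.60108^0 × 0.39892^2 = 1 × 1.0000 × 0.15913717 = 0.159137
Relative intensity = 0.159137 / 0.479566 × 100 = 33.2

33.2%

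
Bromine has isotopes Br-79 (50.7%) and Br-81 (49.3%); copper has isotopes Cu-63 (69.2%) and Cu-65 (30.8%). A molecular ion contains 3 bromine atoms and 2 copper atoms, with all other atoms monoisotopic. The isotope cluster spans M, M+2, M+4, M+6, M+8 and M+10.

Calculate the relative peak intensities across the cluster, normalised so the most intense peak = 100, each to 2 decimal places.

Bromine pattern (n=3): 0.13032384 : 0.38017547 : 0.36967753 : 0.11982316
Copper pattern (n=2): 0.478864 : 0.426272 : 0.094864
Convolve the two distributions (both contribute in 2-u steps):
  M: 0.13032384×0.478864 = 0.062407
  M+2: 0.13032384×0.426272 + 0.38017547×0.478864 = 0.237606
  M+4: 0.13032384×0.094864 + 0.38017547×0.426272 + 0.36967753×0.478864 = 0.351446
  M+6: 0.38017547×0.094864 + 0.36967753×0.426272 + 0.11982316×0.478864 = 0.251027
  M+8: 0.36967753×0.094864 + 0.11982316×0.426272 = 0.086146
  M+10: 0.11982316×0.094864 = 0.011367
Scale to base peak (0.351446) = 100: 17.76 : 67.61 : 100.00 : 71.43 : 24.51 : 3.23

17.76 : 67.61 : 100.00 : 71.43 : 24.51 : 3.23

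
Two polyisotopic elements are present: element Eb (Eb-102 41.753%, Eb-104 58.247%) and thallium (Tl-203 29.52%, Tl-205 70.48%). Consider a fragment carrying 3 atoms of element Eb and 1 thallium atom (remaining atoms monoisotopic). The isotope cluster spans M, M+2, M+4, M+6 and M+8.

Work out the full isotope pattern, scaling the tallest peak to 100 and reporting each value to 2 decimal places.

Element Eb pattern (n=3): 0.07278855 : 0.30462826 : 0.42496784 : 0.19761535
Thallium pattern (n=1): 0.2952 : 0.7048
Convolve the two distributions (both contribute in 2-u steps):
  M: 0.07278855×0.2952 = 0.021487
  M+2: 0.07278855×0.7048 + 0.30462826×0.2952 = 0.141228
  M+4: 0.30462826×0.7048 + 0.42496784×0.2952 = 0.340153
  M+6: 0.42496784×0.7048 + 0.19761535×0.2952 = 0.357853
  M+8: 0.19761535×0.7048 = 0.139279
Scale to base peak (0.357853) = 100: 6.00 : 39.47 : 95.05 : 100.00 : 38.92

6.00 : 39.47 : 95.05 : 100.00 : 38.92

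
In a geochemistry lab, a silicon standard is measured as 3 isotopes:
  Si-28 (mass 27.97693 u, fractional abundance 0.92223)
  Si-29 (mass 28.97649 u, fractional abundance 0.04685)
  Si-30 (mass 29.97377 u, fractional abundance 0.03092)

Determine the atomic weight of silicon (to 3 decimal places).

28.086 u

Weight each isotope mass by its fractional abundance: 0.92223 × 27.97693 + 0.04685 × 28.97649 + 0.03092 × 29.97377
= 25.801164 + 1.357549 + 0.926789 = 28.085502 u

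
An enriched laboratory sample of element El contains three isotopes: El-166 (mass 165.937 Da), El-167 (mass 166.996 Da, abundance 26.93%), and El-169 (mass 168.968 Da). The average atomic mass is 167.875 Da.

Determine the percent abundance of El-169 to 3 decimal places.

54.530%

The remaining 73.07% is split between El-166 (fraction x) and El-169 (fraction 0.7307 − x).
Substituting: 165.937x + 168.968(0.7307 − x) = 122.9029772
(165.937 − 168.968)x = -0.5619404  ⇒  x = 0.18540, y = 0.54530
El-166: 18.540%, El-169: 54.530%.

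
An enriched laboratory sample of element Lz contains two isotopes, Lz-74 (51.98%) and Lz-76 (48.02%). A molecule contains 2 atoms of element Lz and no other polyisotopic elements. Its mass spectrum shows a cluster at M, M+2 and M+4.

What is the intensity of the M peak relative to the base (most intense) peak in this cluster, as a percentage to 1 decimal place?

54.1%

Term probabilities: M 0.2702, M+2 0.4992, M+4 0.2306. Base peak = M+2.
P(M+2) = C(2,1) × 0.5198^1 × 0.4802^1 = 2 × 0.5198 × 0.4802 = 0.499216 (base)
P(M) = C(2,0) × 0.5198^2 × 0.4802^0 = 1 × 0.27019204 × 1.0000 = 0.270192
Relative intensity = 0.270192 / 0.499216 × 100 = 54.1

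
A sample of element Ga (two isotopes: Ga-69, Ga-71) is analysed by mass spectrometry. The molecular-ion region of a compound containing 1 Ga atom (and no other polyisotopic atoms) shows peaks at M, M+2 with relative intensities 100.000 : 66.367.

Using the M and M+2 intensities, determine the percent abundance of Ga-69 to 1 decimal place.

Let p = fractional abundance of Ga-69. I(M+2)/I(M) = [C(1,1)·p^0·(1−p)] / p^1 = 1·(1−p)/p = 66.367/100.000 = 0.6637
(1−p)/p = 0.6637/1 = 0.6637  ⇒  p = 1/(1 + 0.6637) = 0.6011
Ga-69: 60.1%, Ga-71: 39.9%.

60.1%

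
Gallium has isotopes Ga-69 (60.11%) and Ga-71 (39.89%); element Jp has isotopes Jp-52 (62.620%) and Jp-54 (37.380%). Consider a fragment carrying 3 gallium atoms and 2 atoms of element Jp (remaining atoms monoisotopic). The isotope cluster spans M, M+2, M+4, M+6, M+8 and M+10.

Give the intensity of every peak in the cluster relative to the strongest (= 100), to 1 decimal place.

Gallium pattern (n=3): 0.21719018 : 0.43239309 : 0.28694328 : 0.06347345
Element Jp pattern (n=2): 0.39212644 : 0.46814712 : 0.13972644
Convolve the two distributions (both contribute in 2-u steps):
  M: 0.21719018×0.39212644 = 0.085166
  M+2: 0.21719018×0.46814712 + 0.43239309×0.39212644 = 0.271230
  M+4: 0.21719018×0.13972644 + 0.43239309×0.46814712 + 0.28694328×0.39212644 = 0.345289
  M+6: 0.43239309×0.13972644 + 0.28694328×0.46814712 + 0.06347345×0.39212644 = 0.219638
  M+8: 0.28694328×0.13972644 + 0.06347345×0.46814712 = 0.069808
  M+10: 0.06347345×0.13972644 = 0.008869
Scale to base peak (0.345289) = 100: 24.7 : 78.6 : 100.0 : 63.6 : 20.2 : 2.6

24.7 : 78.6 : 100.0 : 63.6 : 20.2 : 2.6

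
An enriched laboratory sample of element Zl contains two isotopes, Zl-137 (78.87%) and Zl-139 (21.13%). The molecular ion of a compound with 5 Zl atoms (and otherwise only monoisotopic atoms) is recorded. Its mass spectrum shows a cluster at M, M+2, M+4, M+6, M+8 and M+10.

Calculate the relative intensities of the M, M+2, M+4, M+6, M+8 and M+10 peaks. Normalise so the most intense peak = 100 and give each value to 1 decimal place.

74.7 : 100.0 : 53.6 : 14.4 : 1.9 : 0.1

Each Zl atom is independently Zl-137 (p = 0.7887) or Zl-139 (q = 0.2113); the cluster is the binomial expansion (p + q)^5.
P(M) = 0.7887^5 = 0.305182
P(M+2) = 5 × 0.7887^4 × 0.2113^1 = 0.408806
P(M+4) = 10 × 0.7887^3 × 0.2113^2 = 0.219046
P(M+6) = 10 × 0.7887^2 × 0.2113^3 = 0.058684
P(M+8) = 5 × 0.7887^1 × 0.2113^4 = 0.007861
P(M+10) = 0.2113^5 = 0.000421
The M+2 peak is largest (0.408806); scaling to 100 gives 74.7 : 100.0 : 53.6 : 14.4 : 1.9 : 0.1.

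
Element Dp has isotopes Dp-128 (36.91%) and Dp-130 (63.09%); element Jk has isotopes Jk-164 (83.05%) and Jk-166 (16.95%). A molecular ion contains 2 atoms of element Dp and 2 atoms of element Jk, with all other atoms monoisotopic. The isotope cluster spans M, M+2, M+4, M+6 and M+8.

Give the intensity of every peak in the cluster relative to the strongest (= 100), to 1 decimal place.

Element Dp pattern (n=2): 0.13623481 : 0.46573038 : 0.39803481
Element Jk pattern (n=2): 0.68973025 : 0.2815395 : 0.02873025
Convolve the two distributions (both contribute in 2-u steps):
  M: 0.13623481×0.68973025 = 0.093965
  M+2: 0.13623481×0.2815395 + 0.46573038×0.68973025 = 0.359584
  M+4: 0.13623481×0.02873025 + 0.46573038×0.2815395 + 0.39803481×0.68973025 = 0.409572
  M+6: 0.46573038×0.02873025 + 0.39803481×0.2815395 = 0.125443
  M+8: 0.39803481×0.02873025 = 0.011436
Scale to base peak (0.409572) = 100: 22.9 : 87.8 : 100.0 : 30.6 : 2.8

22.9 : 87.8 : 100.0 : 30.6 : 2.8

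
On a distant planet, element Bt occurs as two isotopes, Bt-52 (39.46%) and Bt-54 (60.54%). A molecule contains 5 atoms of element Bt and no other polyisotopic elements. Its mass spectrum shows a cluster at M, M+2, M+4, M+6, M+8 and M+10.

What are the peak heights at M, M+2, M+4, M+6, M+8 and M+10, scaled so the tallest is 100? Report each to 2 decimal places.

2.77 : 21.24 : 65.18 : 100.00 : 76.71 : 23.54

Each Bt atom is independently Bt-52 (p = 0.3946) or Bt-54 (q = 0.6054); the cluster is the binomial expansion (p + q)^5.
P(M) = 0.3946^5 = 0.009567
P(M+2) = 5 × 0.3946^4 × 0.6054^1 = 0.073391
P(M+4) = 10 × 0.3946^3 × 0.6054^2 = 0.225194
P(M+6) = 10 × 0.3946^2 × 0.6054^3 = 0.345495
P(M+8) = 5 × 0.3946^1 × 0.6054^4 = 0.265031
P(M+10) = 0.6054^5 = 0.081323
The M+6 peak is largest (0.345495); scaling to 100 gives 2.77 : 21.24 : 65.18 : 100.00 : 76.71 : 23.54.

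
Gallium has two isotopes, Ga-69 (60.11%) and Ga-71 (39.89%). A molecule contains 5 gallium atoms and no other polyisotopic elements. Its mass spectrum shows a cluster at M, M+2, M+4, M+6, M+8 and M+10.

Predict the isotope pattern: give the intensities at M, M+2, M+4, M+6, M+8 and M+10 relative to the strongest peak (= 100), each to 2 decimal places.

22.71 : 75.34 : 100.00 : 66.36 : 22.02 : 2.92

Each Ga atom is independently Ga-69 (p = 0.6011) or Ga-71 (q = 0.3989); the cluster is the binomial expansion (p + q)^5.
P(M) = 0.6011^5 = 0.078475
P(M+2) = 5 × 0.6011^4 × 0.3989^1 = 0.260388
P(M+4) = 10 × 0.6011^3 × 0.3989^2 = 0.345596
P(M+6) = 10 × 0.6011^2 × 0.3989^3 = 0.229343
P(M+8) = 5 × 0.6011^1 × 0.3989^4 = 0.076098
P(M+10) = 0.3989^5 = 0.010100
The M+4 peak is largest (0.345596); scaling to 100 gives 22.71 : 75.34 : 100.00 : 66.36 : 22.02 : 2.92.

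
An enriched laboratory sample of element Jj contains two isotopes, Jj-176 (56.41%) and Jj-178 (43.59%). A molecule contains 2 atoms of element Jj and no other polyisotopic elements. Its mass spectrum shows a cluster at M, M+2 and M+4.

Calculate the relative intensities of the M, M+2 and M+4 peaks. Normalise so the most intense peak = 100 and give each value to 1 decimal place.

64.7 : 100.0 : 38.6

Each Jj atom is independently Jj-176 (p = 0.5641) or Jj-178 (q = 0.4359); the cluster is the binomial expansion (p + q)^2.
P(M) = 0.5641^2 = 0.318209
P(M+2) = 2 × 0.5641^1 × 0.4359^1 = 0.491782
P(M+4) = 0.4359^2 = 0.190009
The M+2 peak is largest (0.491782); scaling to 100 gives 64.7 : 100.0 : 38.6.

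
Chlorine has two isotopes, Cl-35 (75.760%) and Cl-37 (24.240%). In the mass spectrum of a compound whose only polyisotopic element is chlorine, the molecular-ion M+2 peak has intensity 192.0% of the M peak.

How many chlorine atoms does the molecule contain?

The M+2/M ratio from n Cl atoms is n · q/p = n · 0.24240/0.75760.
n = 1.920 × 0.75760/0.24240 = 6.00 ≈ 6

6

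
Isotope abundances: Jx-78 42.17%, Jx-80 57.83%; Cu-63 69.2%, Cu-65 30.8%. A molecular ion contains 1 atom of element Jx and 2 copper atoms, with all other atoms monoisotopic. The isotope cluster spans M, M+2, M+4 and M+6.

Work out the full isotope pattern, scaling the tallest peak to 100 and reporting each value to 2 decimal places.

44.22 : 100.00 : 62.74 : 12.01

Element Jx pattern (n=1): 0.4217 : 0.5783
Copper pattern (n=2): 0.478864 : 0.426272 : 0.094864
Convolve the two distributions (both contribute in 2-u steps):
  M: 0.4217×0.478864 = 0.201937
  M+2: 0.4217×0.426272 + 0.5783×0.478864 = 0.456686
  M+4: 0.4217×0.094864 + 0.5783×0.426272 = 0.286517
  M+6: 0.5783×0.094864 = 0.054860
Scale to base peak (0.456686) = 100: 44.22 : 100.00 : 62.74 : 12.01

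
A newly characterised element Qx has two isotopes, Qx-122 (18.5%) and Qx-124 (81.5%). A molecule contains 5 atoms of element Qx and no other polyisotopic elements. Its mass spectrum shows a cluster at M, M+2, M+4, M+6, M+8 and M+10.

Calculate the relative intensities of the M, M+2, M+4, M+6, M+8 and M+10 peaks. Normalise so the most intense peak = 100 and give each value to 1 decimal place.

Expanding (0.185 + 0.815)^5:
P(M) = 0.185^5 = 0.000217
P(M+2) = 5 × 0.185^4 × 0.815^1 = 0.004773
P(M+4) = 10 × 0.185^3 × 0.815^2 = 0.042056
P(M+6) = 10 × 0.185^2 × 0.815^3 = 0.185275
P(M+8) = 5 × 0.185^1 × 0.815^4 = 0.408105
P(M+10) = 0.815^5 = 0.359574
The M+8 peak is largest (0.408105); scaling to 100 gives 0.1 : 1.2 : 10.3 : 45.4 : 100.0 : 88.1.

0.1 : 1.2 : 10.3 : 45.4 : 100.0 : 88.1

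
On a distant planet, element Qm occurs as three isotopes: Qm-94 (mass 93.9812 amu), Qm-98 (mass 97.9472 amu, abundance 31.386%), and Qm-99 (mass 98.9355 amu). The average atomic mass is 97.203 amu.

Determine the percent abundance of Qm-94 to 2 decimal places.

Let x and y be the fractions of Qm-94 and Qm-99. Then x + y = 1 − 0.31386 = 0.68614 and 93.9812x + 98.9355y = 97.203 − 0.31386×97.9472 = 66.461291808.
Substituting: 93.9812x + 98.9355(0.68614 − x) = 66.461291808
(93.9812 − 98.9355)x = -1.422312162  ⇒  x = 0.28709, y = 0.39905
Qm-94: 28.71%, Qm-99: 39.91%.

28.71%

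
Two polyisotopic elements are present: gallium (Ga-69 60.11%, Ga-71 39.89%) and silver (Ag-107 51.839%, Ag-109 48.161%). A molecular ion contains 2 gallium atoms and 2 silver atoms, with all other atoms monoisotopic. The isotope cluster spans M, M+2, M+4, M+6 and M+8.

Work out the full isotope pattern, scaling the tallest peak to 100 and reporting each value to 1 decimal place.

Gallium pattern (n=2): 0.36132121 : 0.47955758 : 0.15912121
Silver pattern (n=2): 0.26872819 : 0.49932362 : 0.23194819
Convolve the two distributions (both contribute in 2-u steps):
  M: 0.36132121×0.26872819 = 0.097097
  M+2: 0.36132121×0.49932362 + 0.47955758×0.26872819 = 0.309287
  M+4: 0.36132121×0.23194819 + 0.47955758×0.49932362 + 0.15912121×0.26872819 = 0.366023
  M+6: 0.47955758×0.23194819 + 0.15912121×0.49932362 = 0.190685
  M+8: 0.15912121×0.23194819 = 0.036908
Scale to base peak (0.366023) = 100: 26.5 : 84.5 : 100.0 : 52.1 : 10.1

26.5 : 84.5 : 100.0 : 52.1 : 10.1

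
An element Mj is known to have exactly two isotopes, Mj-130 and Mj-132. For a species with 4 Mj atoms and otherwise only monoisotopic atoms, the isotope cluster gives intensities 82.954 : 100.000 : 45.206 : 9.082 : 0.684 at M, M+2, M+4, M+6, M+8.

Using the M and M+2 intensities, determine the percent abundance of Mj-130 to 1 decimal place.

76.8%

If p is the fraction of Mj that is Mj-130, then I(M+2)/I(M) = [C(4,1)·p^3·(1−p)] / p^4 = 4·(1−p)/p = 100.000/82.954 = 1.2055
(1−p)/p = 1.2055/4 = 0.3014  ⇒  p = 1/(1 + 0.3014) = 0.7684
Mj-130: 76.8%, Mj-132: 23.2%.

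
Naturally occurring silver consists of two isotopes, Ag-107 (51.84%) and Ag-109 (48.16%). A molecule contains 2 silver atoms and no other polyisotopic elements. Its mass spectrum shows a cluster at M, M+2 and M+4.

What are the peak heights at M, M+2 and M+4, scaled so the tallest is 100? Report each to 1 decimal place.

Each Ag atom is independently Ag-107 (p = 0.5184) or Ag-109 (q = 0.4816); the cluster is the binomial expansion (p + q)^2.
P(M) = 0.5184^2 = 0.268739
P(M+2) = 2 × 0.5184^1 × 0.4816^1 = 0.499323
P(M+4) = 0.4816^2 = 0.231939
The M+2 peak is largest (0.499323); scaling to 100 gives 53.8 : 100.0 : 46.5.

53.8 : 100.0 : 46.5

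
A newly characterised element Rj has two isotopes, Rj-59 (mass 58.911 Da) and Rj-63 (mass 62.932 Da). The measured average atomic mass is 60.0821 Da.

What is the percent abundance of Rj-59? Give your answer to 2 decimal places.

70.88%

Writing the weighted mean with unknown fraction x of Rj-59:
58.911·x + 62.932·(1 − x) = 60.0821
(58.911 − 62.932)·x = 60.0821 − 62.932
x = -2.8499 / -4.021 = 0.70875 → 70.88% Rj-59, 29.12% Rj-63.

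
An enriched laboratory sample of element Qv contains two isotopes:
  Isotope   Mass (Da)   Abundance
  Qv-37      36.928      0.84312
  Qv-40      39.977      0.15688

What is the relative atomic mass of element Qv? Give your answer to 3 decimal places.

Weight each isotope mass by its fractional abundance: 0.84312 × 36.928 + 0.15688 × 39.977
= 31.1347 + 6.2716 = 37.4063 Da

37.406 Da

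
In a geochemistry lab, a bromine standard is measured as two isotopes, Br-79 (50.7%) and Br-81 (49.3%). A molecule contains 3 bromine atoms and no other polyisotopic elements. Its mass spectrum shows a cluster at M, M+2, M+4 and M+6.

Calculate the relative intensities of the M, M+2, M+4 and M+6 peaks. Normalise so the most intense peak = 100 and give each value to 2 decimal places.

34.28 : 100.00 : 97.24 : 31.52

Each Br atom is independently Br-79 (p = 0.507) or Br-81 (q = 0.493); the cluster is the binomial expansion (p + q)^3.
P(M) = 0.507^3 = 0.130324
P(M+2) = 3 × 0.507^2 × 0.493^1 = 0.380175
P(M+4) = 3 × 0.507^1 × 0.493^2 = 0.369678
P(M+6) = 0.493^3 = 0.119823
The M+2 peak is largest (0.380175); scaling to 100 gives 34.28 : 100.00 : 97.24 : 31.52.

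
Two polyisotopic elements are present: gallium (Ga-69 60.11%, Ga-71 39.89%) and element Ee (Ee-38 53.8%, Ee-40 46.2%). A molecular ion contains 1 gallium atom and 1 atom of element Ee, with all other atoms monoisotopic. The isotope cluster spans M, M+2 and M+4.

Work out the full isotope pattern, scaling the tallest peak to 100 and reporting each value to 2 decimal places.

Gallium pattern (n=1): 0.6011 : 0.3989
Element Ee pattern (n=1): 0.5380 : 0.4620
Convolve the two distributions (both contribute in 2-u steps):
  M: 0.6011×0.5380 = 0.323392
  M+2: 0.6011×0.4620 + 0.3989×0.5380 = 0.492316
  M+4: 0.3989×0.4620 = 0.184292
Scale to base peak (0.492316) = 100: 65.69 : 100.00 : 37.43

65.69 : 100.00 : 37.43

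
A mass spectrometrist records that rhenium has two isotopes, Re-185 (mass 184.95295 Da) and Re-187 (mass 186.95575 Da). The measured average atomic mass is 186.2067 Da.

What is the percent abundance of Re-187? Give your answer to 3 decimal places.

Let x be the fractional abundance of Re-185; then Re-187 has abundance 1 − x.
184.95295·x + 186.95575·(1 − x) = 186.2067
(184.95295 − 186.95575)·x = 186.2067 − 186.95575
x = -0.74905 / -2.00280 = 0.37400 → 37.400% Re-185, 62.600% Re-187.

62.600%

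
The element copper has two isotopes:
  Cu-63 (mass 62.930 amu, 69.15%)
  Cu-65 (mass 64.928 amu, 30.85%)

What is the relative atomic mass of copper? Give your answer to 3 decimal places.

Average mass = Σ (abundance × isotope mass) = 0.6915 × 62.930 + 0.3085 × 64.928
= 43.5161 + 20.0303 = 63.5464 amu

63.546 amu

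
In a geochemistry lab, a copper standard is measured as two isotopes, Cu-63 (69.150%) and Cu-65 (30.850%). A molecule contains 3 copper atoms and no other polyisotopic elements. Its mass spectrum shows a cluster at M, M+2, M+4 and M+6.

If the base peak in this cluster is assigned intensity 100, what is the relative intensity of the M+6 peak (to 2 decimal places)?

6.63

Term probabilities: M 0.3307, M+2 0.4425, M+4 0.1974, M+6 0.0294. Base peak = M+2.
P(M+2) = C(3,1) × 0.69150^2 × 0.30850^1 = 3 × 0.47817225 × 0.3085 = 0.442548 (base)
P(M+6) = C(3,3) × 0.69150^0 × 0.30850^3 = 1 × 1.0000 × 0.02936064 = 0.029361
Relative intensity = 0.029361 / 0.442548 × 100 = 6.63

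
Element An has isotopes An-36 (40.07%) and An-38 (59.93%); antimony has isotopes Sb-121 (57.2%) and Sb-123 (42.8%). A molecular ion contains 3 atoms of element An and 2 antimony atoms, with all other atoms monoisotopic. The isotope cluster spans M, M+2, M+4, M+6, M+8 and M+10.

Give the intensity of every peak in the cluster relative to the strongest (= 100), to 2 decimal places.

Element An pattern (n=3): 0.06433659 : 0.2886717 : 0.43174683 : 0.21524488
Antimony pattern (n=2): 0.327184 : 0.489632 : 0.183184
Convolve the two distributions (both contribute in 2-u steps):
  M: 0.06433659×0.327184 = 0.021050
  M+2: 0.06433659×0.489632 + 0.2886717×0.327184 = 0.125950
  M+4: 0.06433659×0.183184 + 0.2886717×0.489632 + 0.43174683×0.327184 = 0.294389
  M+6: 0.2886717×0.183184 + 0.43174683×0.489632 + 0.21524488×0.327184 = 0.334702
  M+8: 0.43174683×0.183184 + 0.21524488×0.489632 = 0.184480
  M+10: 0.21524488×0.183184 = 0.039429
Scale to base peak (0.334702) = 100: 6.29 : 37.63 : 87.96 : 100.00 : 55.12 : 11.78

6.29 : 37.63 : 87.96 : 100.00 : 55.12 : 11.78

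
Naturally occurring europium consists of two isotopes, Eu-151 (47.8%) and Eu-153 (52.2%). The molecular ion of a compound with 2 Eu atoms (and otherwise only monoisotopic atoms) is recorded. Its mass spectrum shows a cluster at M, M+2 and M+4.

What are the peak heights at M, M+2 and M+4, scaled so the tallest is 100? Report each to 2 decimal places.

45.79 : 100.00 : 54.60

The 2 Eu atoms are independent, so intensities follow the terms of (0.478 + 0.522)^2.
P(M) = 0.478^2 = 0.228484
P(M+2) = 2 × 0.478^1 × 0.522^1 = 0.499032
P(M+4) = 0.522^2 = 0.272484
The M+2 peak is largest (0.499032); scaling to 100 gives 45.79 : 100.00 : 54.60.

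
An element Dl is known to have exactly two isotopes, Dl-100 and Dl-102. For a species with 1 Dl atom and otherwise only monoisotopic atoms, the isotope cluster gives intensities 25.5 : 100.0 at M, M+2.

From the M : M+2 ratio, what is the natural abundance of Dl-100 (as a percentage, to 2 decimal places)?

If p is the fraction of Dl that is Dl-100, then I(M+2)/I(M) = [C(1,1)·p^0·(1−p)] / p^1 = 1·(1−p)/p = 100.0/25.5 = 3.9216
(1−p)/p = 3.9216/1 = 3.9216  ⇒  p = 1/(1 + 3.9216) = 0.2032
Dl-100: 20.32%, Dl-102: 79.68%.

20.32%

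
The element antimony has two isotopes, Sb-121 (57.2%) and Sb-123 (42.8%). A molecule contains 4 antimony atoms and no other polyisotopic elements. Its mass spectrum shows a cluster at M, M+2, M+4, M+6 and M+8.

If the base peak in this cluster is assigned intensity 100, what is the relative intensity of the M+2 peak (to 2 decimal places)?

Binomial terms of (0.572 + 0.428)^4: M 0.1070, M+2 0.3204, M+4 0.3596, M+6 0.1794, M+8 0.0336 → M+4 is the base peak.
P(M+4) = C(4,2) × 0.572^2 × 0.428^2 = 6 × 0.327184 × 0.183184 = 0.359609 (base)
P(M+2) = C(4,1) × 0.572^3 × 0.428^1 = 4 × 0.18714925 × 0.4280 = 0.320400
Relative intensity = 0.320400 / 0.359609 × 100 = 89.10

89.10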